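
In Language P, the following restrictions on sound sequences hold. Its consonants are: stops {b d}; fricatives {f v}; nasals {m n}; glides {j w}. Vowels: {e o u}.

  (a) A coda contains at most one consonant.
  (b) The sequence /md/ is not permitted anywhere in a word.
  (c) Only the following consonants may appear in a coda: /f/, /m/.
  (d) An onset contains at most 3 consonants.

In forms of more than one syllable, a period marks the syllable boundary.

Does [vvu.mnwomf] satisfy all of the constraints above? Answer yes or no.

[vvu.mnwomf] — violates constraint (a): syllable 2 coda /mf/ has 2 consonants (> 1) → ill-formed

no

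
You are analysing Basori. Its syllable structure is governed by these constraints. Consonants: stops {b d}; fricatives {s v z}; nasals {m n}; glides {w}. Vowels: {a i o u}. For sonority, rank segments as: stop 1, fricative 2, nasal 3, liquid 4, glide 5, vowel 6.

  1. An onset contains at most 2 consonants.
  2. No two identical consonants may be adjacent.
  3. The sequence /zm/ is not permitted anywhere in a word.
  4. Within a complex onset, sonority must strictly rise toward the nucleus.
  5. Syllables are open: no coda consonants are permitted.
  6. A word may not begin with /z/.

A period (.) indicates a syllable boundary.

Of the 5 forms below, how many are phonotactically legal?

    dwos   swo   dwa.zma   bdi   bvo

2

dwos — violates constraint 5: syllable 1 coda /s/ has 1 consonant (> 0) → phonotactically illegal
swo — σ1 onset /sw/ (2→5 rises), coda /∅/ ok → phonotactically legal
dwa.zma — violates constraint 3: contains banned sequence /zm/ → phonotactically illegal
bdi — violates constraint 4: syllable 1 onset /bd/: /b/ (stop, 1) → /d/ (stop, 1) does not rise → phonotactically illegal
bvo — σ1 onset /bv/ (1→2 rises), coda /∅/ ok → phonotactically legal
Phonotactically legal: swo, bvo → 2.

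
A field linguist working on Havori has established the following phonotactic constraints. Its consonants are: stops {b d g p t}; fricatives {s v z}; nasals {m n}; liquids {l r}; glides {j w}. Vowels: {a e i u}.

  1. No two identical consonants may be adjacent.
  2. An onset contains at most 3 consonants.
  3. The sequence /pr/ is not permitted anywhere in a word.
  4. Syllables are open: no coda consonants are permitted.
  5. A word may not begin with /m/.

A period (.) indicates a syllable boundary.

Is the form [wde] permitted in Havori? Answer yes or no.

yes

[wde] — σ1 onset /wd/ (2C), coda /∅/ ok → permitted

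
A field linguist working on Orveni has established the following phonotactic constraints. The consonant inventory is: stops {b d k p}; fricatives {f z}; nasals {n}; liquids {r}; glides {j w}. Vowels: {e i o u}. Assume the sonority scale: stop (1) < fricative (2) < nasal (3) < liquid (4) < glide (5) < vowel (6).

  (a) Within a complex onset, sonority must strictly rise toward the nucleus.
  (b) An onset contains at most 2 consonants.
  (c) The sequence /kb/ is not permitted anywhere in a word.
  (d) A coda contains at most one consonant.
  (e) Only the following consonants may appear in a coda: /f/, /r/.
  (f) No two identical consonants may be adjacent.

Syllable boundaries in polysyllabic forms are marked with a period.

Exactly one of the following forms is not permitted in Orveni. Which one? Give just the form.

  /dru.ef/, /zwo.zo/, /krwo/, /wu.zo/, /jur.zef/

/dru.ef/ — σ1 onset /dr/ (1→4 rises), coda /∅/ ok; σ2 onset /∅/, coda /f/ ok → permitted
/zwo.zo/ — σ1 onset /zw/ (2→5 rises), coda /∅/ ok; σ2 onset /z/, coda /∅/ ok → permitted
/krwo/ — violates constraint (b): syllable 1 onset /krw/ has 3 consonants (> 2) → not permitted
/wu.zo/ — σ1 onset /w/, coda /∅/ ok; σ2 onset /z/, coda /∅/ ok → permitted
/jur.zef/ — σ1 onset /j/, coda /r/ ok; σ2 onset /z/, coda /f/ ok → permitted

/krwo/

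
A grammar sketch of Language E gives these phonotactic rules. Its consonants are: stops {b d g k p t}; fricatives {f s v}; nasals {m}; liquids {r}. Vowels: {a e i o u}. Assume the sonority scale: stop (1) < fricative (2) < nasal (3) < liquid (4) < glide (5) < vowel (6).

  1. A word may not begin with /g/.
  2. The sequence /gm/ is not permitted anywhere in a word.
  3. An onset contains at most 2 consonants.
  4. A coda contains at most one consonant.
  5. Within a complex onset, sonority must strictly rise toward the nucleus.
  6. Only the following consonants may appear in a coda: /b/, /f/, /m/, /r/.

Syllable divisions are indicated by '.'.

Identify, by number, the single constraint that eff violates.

4

eff: syllable 1 coda /ff/ has 2 consonants (> 1).
This is a violation of constraint 4: "A coda contains at most one consonant."
The remaining constraints (1, 2, 3, 5, 6) are satisfied.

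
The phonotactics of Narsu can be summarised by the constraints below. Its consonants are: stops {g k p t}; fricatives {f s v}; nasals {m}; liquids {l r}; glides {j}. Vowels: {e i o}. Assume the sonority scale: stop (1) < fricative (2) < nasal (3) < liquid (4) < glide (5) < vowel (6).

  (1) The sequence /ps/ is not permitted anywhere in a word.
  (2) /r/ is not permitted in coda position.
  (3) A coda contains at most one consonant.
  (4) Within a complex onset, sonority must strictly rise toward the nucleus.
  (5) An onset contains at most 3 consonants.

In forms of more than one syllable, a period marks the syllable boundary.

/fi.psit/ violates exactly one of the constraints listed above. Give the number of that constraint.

1

/fi.psit/: contains banned sequence /ps/.
This is a violation of constraint 1: "The sequence /ps/ is not permitted anywhere in a word."
The remaining constraints (2, 3, 4, 5) are satisfied.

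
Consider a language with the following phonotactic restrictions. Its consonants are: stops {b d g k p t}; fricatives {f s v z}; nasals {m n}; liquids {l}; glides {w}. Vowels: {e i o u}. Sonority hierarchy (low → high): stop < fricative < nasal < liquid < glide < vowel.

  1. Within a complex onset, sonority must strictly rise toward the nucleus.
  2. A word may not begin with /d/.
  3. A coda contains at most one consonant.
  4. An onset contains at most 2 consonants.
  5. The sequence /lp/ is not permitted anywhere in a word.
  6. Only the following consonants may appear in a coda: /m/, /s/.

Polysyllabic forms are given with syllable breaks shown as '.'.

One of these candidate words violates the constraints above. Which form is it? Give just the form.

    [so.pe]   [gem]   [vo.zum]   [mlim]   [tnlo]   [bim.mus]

[so.pe] — σ1 onset /s/, coda /∅/ ok; σ2 onset /p/, coda /∅/ ok → well-formed
[gem] — σ1 onset /g/, coda /m/ ok → well-formed
[vo.zum] — σ1 onset /v/, coda /∅/ ok; σ2 onset /z/, coda /m/ ok → well-formed
[mlim] — σ1 onset /ml/ (3→4 rises), coda /m/ ok → well-formed
[tnlo] — violates constraint 4: syllable 1 onset /tnl/ has 3 consonants (> 2) → ill-formed
[bim.mus] — σ1 onset /b/, coda /m/ ok; σ2 onset /m/, coda /s/ ok → well-formed

[tnlo]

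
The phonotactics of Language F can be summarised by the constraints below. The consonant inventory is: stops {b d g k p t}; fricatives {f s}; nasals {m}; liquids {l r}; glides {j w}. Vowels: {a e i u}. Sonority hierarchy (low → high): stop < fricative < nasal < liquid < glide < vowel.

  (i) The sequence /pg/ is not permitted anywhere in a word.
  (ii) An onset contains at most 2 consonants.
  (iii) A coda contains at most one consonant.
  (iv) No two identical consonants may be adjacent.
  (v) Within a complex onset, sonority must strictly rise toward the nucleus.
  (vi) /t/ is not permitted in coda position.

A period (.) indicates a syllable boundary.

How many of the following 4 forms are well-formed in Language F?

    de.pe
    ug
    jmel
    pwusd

de.pe — σ1 onset /d/, coda /∅/ ok; σ2 onset /p/, coda /∅/ ok → well-formed
ug — σ1 onset /∅/, coda /g/ ok → well-formed
jmel — violates constraint (v): syllable 1 onset /jm/: /j/ (glide, 5) → /m/ (nasal, 3) does not rise → ill-formed
pwusd — violates constraint (iii): syllable 1 coda /sd/ has 2 consonants (> 1) → ill-formed
Well-formed: de.pe, ug → 2.

2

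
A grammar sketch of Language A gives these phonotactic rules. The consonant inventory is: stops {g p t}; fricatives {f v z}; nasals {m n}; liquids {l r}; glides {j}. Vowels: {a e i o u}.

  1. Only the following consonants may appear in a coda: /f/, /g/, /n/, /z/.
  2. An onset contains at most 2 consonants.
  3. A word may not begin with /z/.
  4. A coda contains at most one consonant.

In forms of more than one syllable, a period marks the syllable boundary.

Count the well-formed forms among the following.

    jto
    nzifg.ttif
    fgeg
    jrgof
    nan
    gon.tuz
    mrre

jto — σ1 onset /jt/ (2C), coda /∅/ ok → well-formed
nzifg.ttif — violates constraint 4: syllable 1 coda /fg/ has 2 consonants (> 1) → ill-formed
fgeg — σ1 onset /fg/ (2C), coda /g/ ok → well-formed
jrgof — violates constraint 2: syllable 1 onset /jrg/ has 3 consonants (> 2) → ill-formed
nan — σ1 onset /n/, coda /n/ ok → well-formed
gon.tuz — σ1 onset /g/, coda /n/ ok; σ2 onset /t/, coda /z/ ok → well-formed
mrre — violates constraint 2: syllable 1 onset /mrr/ has 3 consonants (> 2) → ill-formed
Well-formed: jto, fgeg, nan, gon.tuz → 4.

4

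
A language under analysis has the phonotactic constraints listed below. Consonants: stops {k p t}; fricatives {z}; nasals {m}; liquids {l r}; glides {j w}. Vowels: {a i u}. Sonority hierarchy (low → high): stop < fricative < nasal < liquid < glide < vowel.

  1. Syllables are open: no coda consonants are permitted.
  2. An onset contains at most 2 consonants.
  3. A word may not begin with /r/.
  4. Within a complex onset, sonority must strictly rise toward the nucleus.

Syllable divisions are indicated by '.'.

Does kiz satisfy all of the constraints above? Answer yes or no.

kiz — violates constraint 1: syllable 1 coda /z/ has 1 consonant (> 0) → phonotactically illegal

no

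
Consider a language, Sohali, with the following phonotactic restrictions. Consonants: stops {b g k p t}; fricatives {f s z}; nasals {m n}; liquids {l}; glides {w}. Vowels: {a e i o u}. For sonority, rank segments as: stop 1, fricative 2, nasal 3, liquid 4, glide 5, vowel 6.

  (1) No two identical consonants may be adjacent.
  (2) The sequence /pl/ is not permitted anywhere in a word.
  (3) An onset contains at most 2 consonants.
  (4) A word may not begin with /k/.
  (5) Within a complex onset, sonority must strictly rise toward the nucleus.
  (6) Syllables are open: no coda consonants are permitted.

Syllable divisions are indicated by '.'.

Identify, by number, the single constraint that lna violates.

5

lna: syllable 1 onset /ln/: /l/ (liquid, 4) → /n/ (nasal, 3) does not rise.
This is a violation of constraint 5: "Within a complex onset, sonority must strictly rise toward the nucleus."
The remaining constraints (1, 2, 3, 4, 6) are satisfied.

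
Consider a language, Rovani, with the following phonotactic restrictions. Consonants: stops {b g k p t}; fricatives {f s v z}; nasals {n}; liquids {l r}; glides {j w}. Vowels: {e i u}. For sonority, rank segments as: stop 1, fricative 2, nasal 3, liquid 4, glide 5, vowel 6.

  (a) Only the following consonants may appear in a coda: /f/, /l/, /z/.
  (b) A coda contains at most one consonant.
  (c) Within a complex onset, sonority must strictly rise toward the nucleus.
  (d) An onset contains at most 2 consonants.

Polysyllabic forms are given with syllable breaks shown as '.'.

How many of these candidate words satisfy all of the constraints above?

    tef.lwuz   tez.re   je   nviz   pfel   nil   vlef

6

tef.lwuz — σ1 onset /t/, coda /f/ ok; σ2 onset /lw/ (4→5 rises), coda /z/ ok → well-formed
tez.re — σ1 onset /t/, coda /z/ ok; σ2 onset /r/, coda /∅/ ok → well-formed
je — σ1 onset /j/, coda /∅/ ok → well-formed
nviz — violates constraint (c): syllable 1 onset /nv/: /n/ (nasal, 3) → /v/ (fricative, 2) does not rise → ill-formed
pfel — σ1 onset /pf/ (1→2 rises), coda /l/ ok → well-formed
nil — σ1 onset /n/, coda /l/ ok → well-formed
vlef — σ1 onset /vl/ (2→4 rises), coda /f/ ok → well-formed
Well-formed: tef.lwuz, tez.re, je, pfel, nil, vlef → 6.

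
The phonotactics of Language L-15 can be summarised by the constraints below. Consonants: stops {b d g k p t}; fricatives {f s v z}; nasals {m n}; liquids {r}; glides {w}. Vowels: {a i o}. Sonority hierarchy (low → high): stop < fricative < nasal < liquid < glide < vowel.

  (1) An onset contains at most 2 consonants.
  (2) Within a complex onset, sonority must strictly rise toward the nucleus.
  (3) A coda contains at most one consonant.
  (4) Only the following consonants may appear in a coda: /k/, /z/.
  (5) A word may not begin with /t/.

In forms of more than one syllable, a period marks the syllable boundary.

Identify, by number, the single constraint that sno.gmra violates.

1

sno.gmra: syllable 2 onset /gmr/ has 3 consonants (> 2).
This is a violation of constraint 1: "An onset contains at most 2 consonants."
The remaining constraints (2, 3, 4, 5) are satisfied.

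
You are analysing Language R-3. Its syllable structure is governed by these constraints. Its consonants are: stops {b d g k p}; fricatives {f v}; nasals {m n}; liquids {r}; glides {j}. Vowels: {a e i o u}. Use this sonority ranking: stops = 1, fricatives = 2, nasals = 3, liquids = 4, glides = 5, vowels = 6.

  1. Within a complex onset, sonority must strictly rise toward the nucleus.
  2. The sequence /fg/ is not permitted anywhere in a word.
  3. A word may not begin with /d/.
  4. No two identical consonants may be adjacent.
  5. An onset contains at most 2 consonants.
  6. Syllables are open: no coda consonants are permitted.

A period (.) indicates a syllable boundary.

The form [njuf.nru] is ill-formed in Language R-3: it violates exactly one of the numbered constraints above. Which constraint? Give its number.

6

[njuf.nru]: syllable 1 coda /f/ has 1 consonant (> 0).
This is a violation of constraint 6: "Syllables are open: no coda consonants are permitted."
The remaining constraints (1, 2, 3, 4, 5) are satisfied.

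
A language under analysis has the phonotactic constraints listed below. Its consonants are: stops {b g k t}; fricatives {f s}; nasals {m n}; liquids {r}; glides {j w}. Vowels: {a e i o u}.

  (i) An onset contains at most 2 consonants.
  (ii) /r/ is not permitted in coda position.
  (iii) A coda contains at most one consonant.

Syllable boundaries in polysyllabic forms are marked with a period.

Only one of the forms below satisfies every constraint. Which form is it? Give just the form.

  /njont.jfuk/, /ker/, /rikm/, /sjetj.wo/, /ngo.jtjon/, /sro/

/njont.jfuk/ — violates constraint (iii): syllable 1 coda /nt/ has 2 consonants (> 1) → phonotactically illegal
/ker/ — violates constraint (ii): syllable 1 coda contains /r/ → phonotactically illegal
/rikm/ — violates constraint (iii): syllable 1 coda /km/ has 2 consonants (> 1) → phonotactically illegal
/sjetj.wo/ — violates constraint (iii): syllable 1 coda /tj/ has 2 consonants (> 1) → phonotactically illegal
/ngo.jtjon/ — violates constraint (i): syllable 2 onset /jtj/ has 3 consonants (> 2) → phonotactically illegal
/sro/ — σ1 onset /sr/ (2C), coda /∅/ ok → phonotactically legal

/sro/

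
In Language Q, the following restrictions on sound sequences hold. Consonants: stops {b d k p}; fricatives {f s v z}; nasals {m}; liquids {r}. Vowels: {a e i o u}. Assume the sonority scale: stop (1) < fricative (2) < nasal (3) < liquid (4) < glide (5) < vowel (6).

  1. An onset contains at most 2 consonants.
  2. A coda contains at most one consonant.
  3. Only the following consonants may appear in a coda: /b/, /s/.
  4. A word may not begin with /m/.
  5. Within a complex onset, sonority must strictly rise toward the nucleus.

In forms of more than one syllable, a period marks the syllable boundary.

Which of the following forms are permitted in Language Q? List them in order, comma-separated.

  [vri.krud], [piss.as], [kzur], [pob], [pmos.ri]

[vri.krud] — violates constraint 3: syllable 2 coda contains /d/, which is not a licensed coda consonant → not permitted
[piss.as] — violates constraint 2: syllable 1 coda /ss/ has 2 consonants (> 1) → not permitted
[kzur] — violates constraint 3: syllable 1 coda contains /r/, which is not a licensed coda consonant → not permitted
[pob] — σ1 onset /p/, coda /b/ ok → permitted
[pmos.ri] — σ1 onset /pm/ (1→3 rises), coda /s/ ok; σ2 onset /r/, coda /∅/ ok → permitted

[pob], [pmos.ri]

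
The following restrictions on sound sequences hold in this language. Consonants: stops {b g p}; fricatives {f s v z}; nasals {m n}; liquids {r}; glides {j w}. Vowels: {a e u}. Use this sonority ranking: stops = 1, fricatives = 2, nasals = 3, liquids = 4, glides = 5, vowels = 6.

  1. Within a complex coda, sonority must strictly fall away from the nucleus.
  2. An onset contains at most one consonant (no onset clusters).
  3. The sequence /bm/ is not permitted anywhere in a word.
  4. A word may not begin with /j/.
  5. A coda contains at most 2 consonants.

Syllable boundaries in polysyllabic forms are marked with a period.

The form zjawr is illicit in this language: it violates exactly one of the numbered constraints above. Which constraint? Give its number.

2

zjawr: syllable 1 onset /zj/ has 2 consonants (> 1).
This is a violation of constraint 2: "An onset contains at most one consonant (no onset clusters)."
The remaining constraints (1, 3, 4, 5) are satisfied.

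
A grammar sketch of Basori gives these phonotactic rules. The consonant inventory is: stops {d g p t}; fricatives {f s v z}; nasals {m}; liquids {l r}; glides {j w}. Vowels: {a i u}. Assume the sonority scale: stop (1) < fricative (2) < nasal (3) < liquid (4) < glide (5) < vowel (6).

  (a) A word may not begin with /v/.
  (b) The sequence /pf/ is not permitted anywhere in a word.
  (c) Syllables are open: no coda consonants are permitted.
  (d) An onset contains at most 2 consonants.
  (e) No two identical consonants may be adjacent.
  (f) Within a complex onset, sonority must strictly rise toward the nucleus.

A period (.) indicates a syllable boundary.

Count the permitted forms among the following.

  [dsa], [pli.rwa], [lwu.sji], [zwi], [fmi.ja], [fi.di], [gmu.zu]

[dsa] — σ1 onset /ds/ (1→2 rises), coda /∅/ ok → permitted
[pli.rwa] — σ1 onset /pl/ (1→4 rises), coda /∅/ ok; σ2 onset /rw/ (4→5 rises), coda /∅/ ok → permitted
[lwu.sji] — σ1 onset /lw/ (4→5 rises), coda /∅/ ok; σ2 onset /sj/ (2→5 rises), coda /∅/ ok → permitted
[zwi] — σ1 onset /zw/ (2→5 rises), coda /∅/ ok → permitted
[fmi.ja] — σ1 onset /fm/ (2→3 rises), coda /∅/ ok; σ2 onset /j/, coda /∅/ ok → permitted
[fi.di] — σ1 onset /f/, coda /∅/ ok; σ2 onset /d/, coda /∅/ ok → permitted
[gmu.zu] — σ1 onset /gm/ (1→3 rises), coda /∅/ ok; σ2 onset /z/, coda /∅/ ok → permitted
Permitted: [dsa], [pli.rwa], [lwu.sji], [zwi], [fmi.ja], [fi.di], [gmu.zu] → 7.

7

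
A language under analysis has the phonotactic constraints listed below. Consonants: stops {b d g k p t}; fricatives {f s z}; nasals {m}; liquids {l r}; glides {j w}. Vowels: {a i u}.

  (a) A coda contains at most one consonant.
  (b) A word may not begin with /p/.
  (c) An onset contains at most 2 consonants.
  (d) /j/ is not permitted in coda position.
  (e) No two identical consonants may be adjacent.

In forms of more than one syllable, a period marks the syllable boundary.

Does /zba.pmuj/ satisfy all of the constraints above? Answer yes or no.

/zba.pmuj/ — violates constraint (d): syllable 2 coda contains /j/ → not permitted

no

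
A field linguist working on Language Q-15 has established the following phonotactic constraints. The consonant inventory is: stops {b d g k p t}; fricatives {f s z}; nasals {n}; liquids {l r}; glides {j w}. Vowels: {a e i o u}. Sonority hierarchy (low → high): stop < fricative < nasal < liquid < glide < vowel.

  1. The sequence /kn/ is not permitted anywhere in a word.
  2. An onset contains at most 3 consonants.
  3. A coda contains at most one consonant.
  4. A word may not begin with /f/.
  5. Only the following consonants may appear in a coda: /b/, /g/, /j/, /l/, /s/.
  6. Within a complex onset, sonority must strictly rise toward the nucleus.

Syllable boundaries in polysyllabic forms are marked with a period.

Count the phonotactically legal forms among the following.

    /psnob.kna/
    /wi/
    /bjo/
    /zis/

3

/psnob.kna/ — violates constraint 1: contains banned sequence /kn/ → phonotactically illegal
/wi/ — σ1 onset /w/, coda /∅/ ok → phonotactically legal
/bjo/ — σ1 onset /bj/ (1→5 rises), coda /∅/ ok → phonotactically legal
/zis/ — σ1 onset /z/, coda /s/ ok → phonotactically legal
Phonotactically legal: /wi/, /bjo/, /zis/ → 3.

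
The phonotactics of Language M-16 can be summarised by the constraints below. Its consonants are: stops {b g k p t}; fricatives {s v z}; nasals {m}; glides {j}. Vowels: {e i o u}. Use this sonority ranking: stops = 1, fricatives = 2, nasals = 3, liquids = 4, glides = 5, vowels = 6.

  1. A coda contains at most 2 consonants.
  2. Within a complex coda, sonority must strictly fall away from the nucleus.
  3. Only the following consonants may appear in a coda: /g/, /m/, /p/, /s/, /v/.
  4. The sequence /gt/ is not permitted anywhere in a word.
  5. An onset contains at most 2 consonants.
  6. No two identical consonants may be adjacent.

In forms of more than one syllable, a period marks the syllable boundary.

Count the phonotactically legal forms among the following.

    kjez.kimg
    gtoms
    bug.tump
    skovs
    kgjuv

0

kjez.kimg — violates constraint 3: syllable 1 coda contains /z/, which is not a licensed coda consonant → phonotactically illegal
gtoms — violates constraint 4: contains banned sequence /gt/ → phonotactically illegal
bug.tump — violates constraint 4: contains banned sequence /gt/ → phonotactically illegal
skovs — violates constraint 2: syllable 1 coda /vs/: /v/ (fricative, 2) → /s/ (fricative, 2) does not fall → phonotactically illegal
kgjuv — violates constraint 5: syllable 1 onset /kgj/ has 3 consonants (> 2) → phonotactically illegal
No form is phonotactically legal → 0.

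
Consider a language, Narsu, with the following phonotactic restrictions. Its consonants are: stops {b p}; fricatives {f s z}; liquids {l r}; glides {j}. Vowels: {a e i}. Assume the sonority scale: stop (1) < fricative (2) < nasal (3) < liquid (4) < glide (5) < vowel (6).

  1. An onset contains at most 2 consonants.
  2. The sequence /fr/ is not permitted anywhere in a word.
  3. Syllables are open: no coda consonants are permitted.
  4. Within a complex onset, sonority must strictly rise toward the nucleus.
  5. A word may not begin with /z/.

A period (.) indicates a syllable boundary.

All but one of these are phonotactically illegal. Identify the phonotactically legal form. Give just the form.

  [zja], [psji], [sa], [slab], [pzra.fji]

[zja] — violates constraint 5: word begins with /z/ → phonotactically illegal
[psji] — violates constraint 1: syllable 1 onset /psj/ has 3 consonants (> 2) → phonotactically illegal
[sa] — σ1 onset /s/, coda /∅/ ok → phonotactically legal
[slab] — violates constraint 3: syllable 1 coda /b/ has 1 consonant (> 0) → phonotactically illegal
[pzra.fji] — violates constraint 1: syllable 1 onset /pzr/ has 3 consonants (> 2) → phonotactically illegal

[sa]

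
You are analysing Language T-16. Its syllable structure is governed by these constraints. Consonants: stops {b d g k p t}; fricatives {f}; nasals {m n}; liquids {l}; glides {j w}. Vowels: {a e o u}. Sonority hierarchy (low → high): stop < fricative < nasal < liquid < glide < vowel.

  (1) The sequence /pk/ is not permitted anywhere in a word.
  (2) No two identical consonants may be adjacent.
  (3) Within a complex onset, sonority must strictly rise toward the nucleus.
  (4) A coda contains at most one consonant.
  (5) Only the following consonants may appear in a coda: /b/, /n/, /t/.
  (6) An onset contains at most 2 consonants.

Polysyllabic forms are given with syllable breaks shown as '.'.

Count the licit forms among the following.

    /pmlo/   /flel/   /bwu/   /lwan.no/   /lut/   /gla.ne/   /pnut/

/pmlo/ — violates constraint 6: syllable 1 onset /pml/ has 3 consonants (> 2) → illicit
/flel/ — violates constraint 5: syllable 1 coda contains /l/, which is not a licensed coda consonant → illicit
/bwu/ — σ1 onset /bw/ (1→5 rises), coda /∅/ ok → licit
/lwan.no/ — violates constraint 2: adjacent identical consonants /nn/ → illicit
/lut/ — σ1 onset /l/, coda /t/ ok → licit
/gla.ne/ — σ1 onset /gl/ (1→4 rises), coda /∅/ ok; σ2 onset /n/, coda /∅/ ok → licit
/pnut/ — σ1 onset /pn/ (1→3 rises), coda /t/ ok → licit
Licit: /bwu/, /lut/, /gla.ne/, /pnut/ → 4.

4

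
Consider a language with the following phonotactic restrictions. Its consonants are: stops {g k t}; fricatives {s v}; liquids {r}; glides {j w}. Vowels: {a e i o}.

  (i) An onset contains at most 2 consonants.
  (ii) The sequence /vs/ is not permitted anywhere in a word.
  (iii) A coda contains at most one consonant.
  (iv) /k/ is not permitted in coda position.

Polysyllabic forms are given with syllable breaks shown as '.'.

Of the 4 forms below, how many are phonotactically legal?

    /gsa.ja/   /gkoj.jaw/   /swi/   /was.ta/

4

/gsa.ja/ — σ1 onset /gs/ (2C), coda /∅/ ok; σ2 onset /j/, coda /∅/ ok → phonotactically legal
/gkoj.jaw/ — σ1 onset /gk/ (2C), coda /j/ ok; σ2 onset /j/, coda /w/ ok → phonotactically legal
/swi/ — σ1 onset /sw/ (2C), coda /∅/ ok → phonotactically legal
/was.ta/ — σ1 onset /w/, coda /s/ ok; σ2 onset /t/, coda /∅/ ok → phonotactically legal
Phonotactically legal: /gsa.ja/, /gkoj.jaw/, /swi/, /was.ta/ → 4.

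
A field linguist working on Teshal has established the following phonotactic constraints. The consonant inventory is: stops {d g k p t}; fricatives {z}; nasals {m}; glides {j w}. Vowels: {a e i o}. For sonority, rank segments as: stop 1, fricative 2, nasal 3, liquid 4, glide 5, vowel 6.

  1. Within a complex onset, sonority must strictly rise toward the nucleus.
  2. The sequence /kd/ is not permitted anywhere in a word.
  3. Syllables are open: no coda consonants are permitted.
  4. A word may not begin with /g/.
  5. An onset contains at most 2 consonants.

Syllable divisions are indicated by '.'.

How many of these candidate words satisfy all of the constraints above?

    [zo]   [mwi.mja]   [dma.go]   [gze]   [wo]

[zo] — σ1 onset /z/, coda /∅/ ok → phonotactically legal
[mwi.mja] — σ1 onset /mw/ (3→5 rises), coda /∅/ ok; σ2 onset /mj/ (3→5 rises), coda /∅/ ok → phonotactically legal
[dma.go] — σ1 onset /dm/ (1→3 rises), coda /∅/ ok; σ2 onset /g/, coda /∅/ ok → phonotactically legal
[gze] — violates constraint 4: word begins with /g/ → phonotactically illegal
[wo] — σ1 onset /w/, coda /∅/ ok → phonotactically legal
Phonotactically legal: [zo], [mwi.mja], [dma.go], [wo] → 4.

4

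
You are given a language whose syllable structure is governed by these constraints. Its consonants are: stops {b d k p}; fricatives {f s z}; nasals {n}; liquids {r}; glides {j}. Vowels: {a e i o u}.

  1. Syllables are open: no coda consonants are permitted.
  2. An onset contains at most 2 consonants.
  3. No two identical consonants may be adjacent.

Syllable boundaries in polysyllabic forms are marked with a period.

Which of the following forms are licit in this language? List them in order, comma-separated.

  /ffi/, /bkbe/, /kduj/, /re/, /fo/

/ffi/ — violates constraint 3: adjacent identical consonants /ff/ → illicit
/bkbe/ — violates constraint 2: syllable 1 onset /bkb/ has 3 consonants (> 2) → illicit
/kduj/ — violates constraint 1: syllable 1 coda /j/ has 1 consonant (> 0) → illicit
/re/ — σ1 onset /r/, coda /∅/ ok → licit
/fo/ — σ1 onset /f/, coda /∅/ ok → licit

/re/, /fo/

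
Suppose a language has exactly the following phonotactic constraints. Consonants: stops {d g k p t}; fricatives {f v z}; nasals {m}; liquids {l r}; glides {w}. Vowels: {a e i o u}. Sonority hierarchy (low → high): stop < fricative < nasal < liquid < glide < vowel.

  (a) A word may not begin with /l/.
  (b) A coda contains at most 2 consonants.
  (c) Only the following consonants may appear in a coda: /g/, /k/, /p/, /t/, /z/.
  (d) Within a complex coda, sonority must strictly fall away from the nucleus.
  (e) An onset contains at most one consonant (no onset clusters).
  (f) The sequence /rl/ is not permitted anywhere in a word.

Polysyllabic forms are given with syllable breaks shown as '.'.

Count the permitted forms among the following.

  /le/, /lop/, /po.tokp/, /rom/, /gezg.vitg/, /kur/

0

/le/ — violates constraint (a): word begins with /l/ → not permitted
/lop/ — violates constraint (a): word begins with /l/ → not permitted
/po.tokp/ — violates constraint (d): syllable 2 coda /kp/: /k/ (stop, 1) → /p/ (stop, 1) does not fall → not permitted
/rom/ — violates constraint (c): syllable 1 coda contains /m/, which is not a licensed coda consonant → not permitted
/gezg.vitg/ — violates constraint (d): syllable 2 coda /tg/: /t/ (stop, 1) → /g/ (stop, 1) does not fall → not permitted
/kur/ — violates constraint (c): syllable 1 coda contains /r/, which is not a licensed coda consonant → not permitted
No form is permitted → 0.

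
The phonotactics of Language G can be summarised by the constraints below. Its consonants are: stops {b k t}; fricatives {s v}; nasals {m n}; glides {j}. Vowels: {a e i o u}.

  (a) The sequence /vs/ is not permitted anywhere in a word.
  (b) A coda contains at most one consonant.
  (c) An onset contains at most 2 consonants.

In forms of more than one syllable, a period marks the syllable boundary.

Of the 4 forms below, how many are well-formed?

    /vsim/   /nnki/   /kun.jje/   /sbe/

2

/vsim/ — violates constraint (a): contains banned sequence /vs/ → ill-formed
/nnki/ — violates constraint (c): syllable 1 onset /nnk/ has 3 consonants (> 2) → ill-formed
/kun.jje/ — σ1 onset /k/, coda /n/ ok; σ2 onset /jj/ (2C), coda /∅/ ok → well-formed
/sbe/ — σ1 onset /sb/ (2C), coda /∅/ ok → well-formed
Well-formed: /kun.jje/, /sbe/ → 2.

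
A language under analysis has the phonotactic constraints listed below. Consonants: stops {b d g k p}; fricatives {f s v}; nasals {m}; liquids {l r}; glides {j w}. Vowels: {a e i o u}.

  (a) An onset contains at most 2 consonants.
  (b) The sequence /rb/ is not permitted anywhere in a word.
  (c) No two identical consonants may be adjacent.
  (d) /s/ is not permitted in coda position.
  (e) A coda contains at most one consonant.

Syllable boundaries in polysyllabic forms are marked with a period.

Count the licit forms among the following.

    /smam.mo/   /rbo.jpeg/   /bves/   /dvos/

0

/smam.mo/ — violates constraint (c): adjacent identical consonants /mm/ → illicit
/rbo.jpeg/ — violates constraint (b): contains banned sequence /rb/ → illicit
/bves/ — violates constraint (d): syllable 1 coda contains /s/ → illicit
/dvos/ — violates constraint (d): syllable 1 coda contains /s/ → illicit
No form is licit → 0.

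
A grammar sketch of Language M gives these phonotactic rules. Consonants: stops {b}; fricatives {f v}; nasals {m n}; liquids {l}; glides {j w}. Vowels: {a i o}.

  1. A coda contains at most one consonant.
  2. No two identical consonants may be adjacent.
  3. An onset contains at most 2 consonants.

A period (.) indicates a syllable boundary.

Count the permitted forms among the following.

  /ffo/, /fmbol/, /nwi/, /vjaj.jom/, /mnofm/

1

/ffo/ — violates constraint 2: adjacent identical consonants /ff/ → not permitted
/fmbol/ — violates constraint 3: syllable 1 onset /fmb/ has 3 consonants (> 2) → not permitted
/nwi/ — σ1 onset /nw/ (2C), coda /∅/ ok → permitted
/vjaj.jom/ — violates constraint 2: adjacent identical consonants /jj/ → not permitted
/mnofm/ — violates constraint 1: syllable 1 coda /fm/ has 2 consonants (> 1) → not permitted
Permitted: /nwi/ → 1.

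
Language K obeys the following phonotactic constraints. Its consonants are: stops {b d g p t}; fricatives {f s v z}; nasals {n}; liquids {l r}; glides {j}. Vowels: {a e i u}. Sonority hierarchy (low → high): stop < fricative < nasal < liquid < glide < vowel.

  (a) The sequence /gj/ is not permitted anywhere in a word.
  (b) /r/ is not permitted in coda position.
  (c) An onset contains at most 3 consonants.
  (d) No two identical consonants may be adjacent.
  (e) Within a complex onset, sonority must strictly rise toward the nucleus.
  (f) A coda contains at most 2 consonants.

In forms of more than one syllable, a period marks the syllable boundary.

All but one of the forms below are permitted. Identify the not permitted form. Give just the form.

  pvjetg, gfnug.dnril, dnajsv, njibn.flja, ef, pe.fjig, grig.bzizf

pvjetg — σ1 onset /pvj/ (1→2→5 rises), coda /tg/ (2C) ok → permitted
gfnug.dnril — σ1 onset /gfn/ (1→2→3 rises), coda /g/ ok; σ2 onset /dnr/ (1→3→4 rises), coda /l/ ok → permitted
dnajsv — violates constraint (f): syllable 1 coda /jsv/ has 3 consonants (> 2) → not permitted
njibn.flja — σ1 onset /nj/ (3→5 rises), coda /bn/ (2C) ok; σ2 onset /flj/ (2→4→5 rises), coda /∅/ ok → permitted
ef — σ1 onset /∅/, coda /f/ ok → permitted
pe.fjig — σ1 onset /p/, coda /∅/ ok; σ2 onset /fj/ (2→5 rises), coda /g/ ok → permitted
grig.bzizf — σ1 onset /gr/ (1→4 rises), coda /g/ ok; σ2 onset /bz/ (1→2 rises), coda /zf/ (2C) ok → permitted

dnajsv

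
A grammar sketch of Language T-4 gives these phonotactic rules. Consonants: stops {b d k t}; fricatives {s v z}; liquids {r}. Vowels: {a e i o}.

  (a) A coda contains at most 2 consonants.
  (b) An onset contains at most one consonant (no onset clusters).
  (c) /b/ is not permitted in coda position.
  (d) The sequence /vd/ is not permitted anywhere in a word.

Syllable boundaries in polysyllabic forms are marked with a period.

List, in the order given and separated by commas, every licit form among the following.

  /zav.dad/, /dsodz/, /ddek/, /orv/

/orv/

/zav.dad/ — violates constraint (d): contains banned sequence /vd/ → illicit
/dsodz/ — violates constraint (b): syllable 1 onset /ds/ has 2 consonants (> 1) → illicit
/ddek/ — violates constraint (b): syllable 1 onset /dd/ has 2 consonants (> 1) → illicit
/orv/ — σ1 onset /∅/, coda /rv/ (2C) ok → licit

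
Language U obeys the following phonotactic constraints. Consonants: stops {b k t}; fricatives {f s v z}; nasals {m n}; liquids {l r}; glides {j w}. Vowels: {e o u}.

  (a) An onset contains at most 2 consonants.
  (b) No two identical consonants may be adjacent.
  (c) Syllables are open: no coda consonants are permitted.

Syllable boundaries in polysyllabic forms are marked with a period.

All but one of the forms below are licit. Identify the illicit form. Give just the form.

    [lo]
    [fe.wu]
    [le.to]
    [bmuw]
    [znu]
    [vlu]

[lo] — σ1 onset /l/, coda /∅/ ok → licit
[fe.wu] — σ1 onset /f/, coda /∅/ ok; σ2 onset /w/, coda /∅/ ok → licit
[le.to] — σ1 onset /l/, coda /∅/ ok; σ2 onset /t/, coda /∅/ ok → licit
[bmuw] — violates constraint (c): syllable 1 coda /w/ has 1 consonant (> 0) → illicit
[znu] — σ1 onset /zn/ (2C), coda /∅/ ok → licit
[vlu] — σ1 onset /vl/ (2C), coda /∅/ ok → licit

[bmuw]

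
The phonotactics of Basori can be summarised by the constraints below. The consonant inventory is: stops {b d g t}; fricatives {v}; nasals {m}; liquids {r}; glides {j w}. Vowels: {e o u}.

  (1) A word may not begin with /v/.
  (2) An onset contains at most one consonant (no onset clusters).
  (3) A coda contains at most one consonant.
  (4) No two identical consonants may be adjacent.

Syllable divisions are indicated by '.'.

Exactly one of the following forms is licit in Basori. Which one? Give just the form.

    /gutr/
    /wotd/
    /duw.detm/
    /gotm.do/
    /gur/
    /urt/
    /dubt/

/gur/

/gutr/ — violates constraint 3: syllable 1 coda /tr/ has 2 consonants (> 1) → illicit
/wotd/ — violates constraint 3: syllable 1 coda /td/ has 2 consonants (> 1) → illicit
/duw.detm/ — violates constraint 3: syllable 2 coda /tm/ has 2 consonants (> 1) → illicit
/gotm.do/ — violates constraint 3: syllable 1 coda /tm/ has 2 consonants (> 1) → illicit
/gur/ — σ1 onset /g/, coda /r/ ok → licit
/urt/ — violates constraint 3: syllable 1 coda /rt/ has 2 consonants (> 1) → illicit
/dubt/ — violates constraint 3: syllable 1 coda /bt/ has 2 consonants (> 1) → illicit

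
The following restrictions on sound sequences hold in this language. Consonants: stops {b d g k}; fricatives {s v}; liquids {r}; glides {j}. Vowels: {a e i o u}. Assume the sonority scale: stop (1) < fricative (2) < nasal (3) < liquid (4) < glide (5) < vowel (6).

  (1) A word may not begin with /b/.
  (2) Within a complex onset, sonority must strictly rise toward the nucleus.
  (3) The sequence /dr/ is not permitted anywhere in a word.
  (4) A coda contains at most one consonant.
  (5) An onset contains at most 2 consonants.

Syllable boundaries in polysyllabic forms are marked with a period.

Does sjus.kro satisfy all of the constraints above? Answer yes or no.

yes

sjus.kro — σ1 onset /sj/ (2→5 rises), coda /s/ ok; σ2 onset /kr/ (1→4 rises), coda /∅/ ok → licit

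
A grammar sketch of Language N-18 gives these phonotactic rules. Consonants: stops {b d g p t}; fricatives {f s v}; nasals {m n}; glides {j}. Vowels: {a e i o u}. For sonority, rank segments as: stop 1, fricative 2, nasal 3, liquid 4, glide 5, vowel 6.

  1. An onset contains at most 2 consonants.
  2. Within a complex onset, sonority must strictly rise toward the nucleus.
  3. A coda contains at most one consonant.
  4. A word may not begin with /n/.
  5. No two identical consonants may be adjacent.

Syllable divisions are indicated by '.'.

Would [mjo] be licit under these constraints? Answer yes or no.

yes

[mjo] — σ1 onset /mj/ (3→5 rises), coda /∅/ ok → licit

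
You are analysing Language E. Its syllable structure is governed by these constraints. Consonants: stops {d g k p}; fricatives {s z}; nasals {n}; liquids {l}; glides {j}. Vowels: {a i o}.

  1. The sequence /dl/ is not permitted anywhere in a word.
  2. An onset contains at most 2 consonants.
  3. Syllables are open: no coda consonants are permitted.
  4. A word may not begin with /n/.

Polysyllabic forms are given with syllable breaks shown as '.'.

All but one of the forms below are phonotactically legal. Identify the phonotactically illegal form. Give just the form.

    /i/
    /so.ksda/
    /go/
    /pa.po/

/i/ — σ1 onset /∅/, coda /∅/ ok → phonotactically legal
/so.ksda/ — violates constraint 2: syllable 2 onset /ksd/ has 3 consonants (> 2) → phonotactically illegal
/go/ — σ1 onset /g/, coda /∅/ ok → phonotactically legal
/pa.po/ — σ1 onset /p/, coda /∅/ ok; σ2 onset /p/, coda /∅/ ok → phonotactically legal

/so.ksda/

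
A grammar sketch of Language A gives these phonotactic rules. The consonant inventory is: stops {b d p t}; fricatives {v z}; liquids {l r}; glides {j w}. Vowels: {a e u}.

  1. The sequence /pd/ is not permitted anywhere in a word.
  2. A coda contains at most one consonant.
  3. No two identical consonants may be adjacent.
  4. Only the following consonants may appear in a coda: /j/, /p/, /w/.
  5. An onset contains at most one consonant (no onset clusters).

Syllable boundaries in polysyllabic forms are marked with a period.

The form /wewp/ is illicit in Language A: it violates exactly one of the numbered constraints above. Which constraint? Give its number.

2

/wewp/: syllable 1 coda /wp/ has 2 consonants (> 1).
This is a violation of constraint 2: "A coda contains at most one consonant."
The remaining constraints (1, 3, 4, 5) are satisfied.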